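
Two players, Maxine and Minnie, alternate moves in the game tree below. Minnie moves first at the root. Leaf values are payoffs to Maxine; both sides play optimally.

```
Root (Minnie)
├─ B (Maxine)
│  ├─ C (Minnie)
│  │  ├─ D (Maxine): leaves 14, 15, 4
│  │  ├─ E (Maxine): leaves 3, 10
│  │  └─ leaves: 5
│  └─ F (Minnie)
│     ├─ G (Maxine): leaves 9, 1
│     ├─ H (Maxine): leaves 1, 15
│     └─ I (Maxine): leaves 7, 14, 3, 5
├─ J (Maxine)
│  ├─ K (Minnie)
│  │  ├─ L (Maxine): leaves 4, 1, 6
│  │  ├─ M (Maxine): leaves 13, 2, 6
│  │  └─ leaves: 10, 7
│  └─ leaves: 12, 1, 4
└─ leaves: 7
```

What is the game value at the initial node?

7

D (Maxine): max(14, 15, 4) = 15
E (Maxine): max(3, 10) = 10
C (Minnie): min(15, 10, 5) = 5
G (Maxine): max(9, 1) = 9
H (Maxine): max(1, 15) = 15
I (Maxine): max(7, 14, 3, 5) = 14
F (Minnie): min(9, 15, 14) = 9
B (Maxine): max(5, 9) = 9
L (Maxine): max(4, 1, 6) = 6
M (Maxine): max(13, 2, 6) = 13
K (Minnie): min(6, 13, 10, 7) = 6
J (Maxine): max(6, 12, 1, 4) = 12
Root (Minnie): min(9, 12, 7) = 7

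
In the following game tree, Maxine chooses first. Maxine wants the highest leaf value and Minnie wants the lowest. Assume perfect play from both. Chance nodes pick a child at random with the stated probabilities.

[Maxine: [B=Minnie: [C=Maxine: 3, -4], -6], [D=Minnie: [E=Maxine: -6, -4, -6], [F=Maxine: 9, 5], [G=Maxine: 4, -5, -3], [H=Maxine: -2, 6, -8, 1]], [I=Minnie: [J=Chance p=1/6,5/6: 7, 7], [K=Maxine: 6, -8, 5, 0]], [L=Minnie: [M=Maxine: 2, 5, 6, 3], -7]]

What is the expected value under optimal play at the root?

6

C (Maxine): max(3, -4) = 3
B (Minnie): min(3, -6) = -6
E (Maxine): max(-6, -4, -6) = -4
F (Maxine): max(9, 5) = 9
G (Maxine): max(4, -5, -3) = 4
H (Maxine): max(-2, 6, -8, 1) = 6
D (Minnie): min(-4, 9, 4, 6) = -4
J (Chance): 1/6·7 + 5/6·7 = 7
K (Maxine): max(6, -8, 5, 0) = 6
I (Minnie): min(7, 6) = 6
M (Maxine): max(2, 5, 6, 3) = 6
L (Minnie): min(6, -7) = -7
Root (Maxine): max(-6, -4, 6, -7) = 6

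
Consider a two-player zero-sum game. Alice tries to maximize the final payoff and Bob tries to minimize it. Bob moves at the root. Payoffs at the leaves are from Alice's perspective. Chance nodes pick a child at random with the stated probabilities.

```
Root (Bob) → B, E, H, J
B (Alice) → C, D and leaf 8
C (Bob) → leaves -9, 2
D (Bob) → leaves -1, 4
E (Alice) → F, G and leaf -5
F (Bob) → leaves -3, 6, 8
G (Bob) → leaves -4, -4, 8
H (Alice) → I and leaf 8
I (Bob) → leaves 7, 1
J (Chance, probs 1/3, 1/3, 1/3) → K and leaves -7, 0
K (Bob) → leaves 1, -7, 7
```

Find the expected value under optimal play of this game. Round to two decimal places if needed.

-4.67

C (Bob): min(-9, 2) = -9
D (Bob): min(-1, 4) = -1
B (Alice): max(-9, -1, 8) = 8
F (Bob): min(-3, 6, 8) = -3
G (Bob): min(-4, -4, 8) = -4
E (Alice): max(-3, -4, -5) = -3
I (Bob): min(7, 1) = 1
H (Alice): max(1, 8) = 8
K (Bob): min(1, -7, 7) = -7
J (Chance): 1/3·-7 + 1/3·-7 + 1/3·0 = -4.67
Root (Bob): min(8, -3, 8, -4.67) = -4.67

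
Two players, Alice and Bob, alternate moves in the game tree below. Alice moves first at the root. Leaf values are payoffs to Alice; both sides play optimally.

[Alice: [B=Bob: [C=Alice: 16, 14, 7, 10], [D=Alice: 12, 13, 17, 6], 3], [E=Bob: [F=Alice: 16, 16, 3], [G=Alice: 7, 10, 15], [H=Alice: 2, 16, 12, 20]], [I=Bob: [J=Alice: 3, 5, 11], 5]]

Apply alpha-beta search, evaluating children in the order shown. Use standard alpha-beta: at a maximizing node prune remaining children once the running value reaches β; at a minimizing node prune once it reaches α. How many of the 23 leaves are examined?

C [α=-∞,β=+∞]: v=16
D [α=-∞,β=16]: v=17 after child 3 ≥ β → β-cutoff, skip 1
B [α=-∞,β=+∞]: v=3
F [α=3,β=+∞]: v=16
G [α=3,β=16]: v=15
H [α=3,β=15]: v=16 after child 2 ≥ β → β-cutoff, skip 2
E [α=3,β=+∞]: v=15
J [α=15,β=+∞]: v=11
I [α=15,β=+∞]: v=11 after child 1 ≤ α → α-cutoff, skip 1
Root [α=-∞,β=+∞]: v=15
Leaves evaluated: 19 of 23.

19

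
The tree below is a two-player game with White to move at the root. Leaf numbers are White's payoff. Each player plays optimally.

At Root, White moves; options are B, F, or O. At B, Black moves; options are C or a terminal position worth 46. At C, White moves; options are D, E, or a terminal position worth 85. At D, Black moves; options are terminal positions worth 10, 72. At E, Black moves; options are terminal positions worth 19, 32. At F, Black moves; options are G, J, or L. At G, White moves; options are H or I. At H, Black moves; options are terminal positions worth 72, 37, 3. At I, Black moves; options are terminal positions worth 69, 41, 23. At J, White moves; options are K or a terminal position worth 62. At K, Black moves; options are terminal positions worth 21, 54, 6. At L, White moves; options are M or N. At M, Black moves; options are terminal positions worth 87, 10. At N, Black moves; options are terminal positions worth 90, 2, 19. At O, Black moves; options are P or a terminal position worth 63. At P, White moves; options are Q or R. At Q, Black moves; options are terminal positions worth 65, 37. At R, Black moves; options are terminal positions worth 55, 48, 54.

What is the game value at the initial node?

D (Black): min(10, 72) = 10
E (Black): min(19, 32) = 19
C (White): max(10, 19, 85) = 85
B (Black): min(85, 46) = 46
H (Black): min(72, 37, 3) = 3
I (Black): min(69, 41, 23) = 23
G (White): max(3, 23) = 23
K (Black): min(21, 54, 6) = 6
J (White): max(6, 62) = 62
M (Black): min(87, 10) = 10
N (Black): min(90, 2, 19) = 2
L (White): max(10, 2) = 10
F (Black): min(23, 62, 10) = 10
Q (Black): min(65, 37) = 37
R (Black): min(55, 48, 54) = 48
P (White): max(37, 48) = 48
O (Black): min(48, 63) = 48
Root (White): max(46, 10, 48) = 48

48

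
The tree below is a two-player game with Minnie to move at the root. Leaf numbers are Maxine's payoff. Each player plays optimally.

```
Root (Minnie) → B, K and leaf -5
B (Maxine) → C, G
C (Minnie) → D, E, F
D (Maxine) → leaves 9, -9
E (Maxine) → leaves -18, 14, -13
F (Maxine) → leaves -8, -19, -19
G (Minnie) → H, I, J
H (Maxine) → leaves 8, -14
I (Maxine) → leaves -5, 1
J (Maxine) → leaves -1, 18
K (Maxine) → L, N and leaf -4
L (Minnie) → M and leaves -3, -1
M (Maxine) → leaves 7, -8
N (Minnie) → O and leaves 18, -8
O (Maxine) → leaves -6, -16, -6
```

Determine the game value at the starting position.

-5

D (Maxine): max(9, -9) = 9
E (Maxine): max(-18, 14, -13) = 14
F (Maxine): max(-8, -19, -19) = -8
C (Minnie): min(9, 14, -8) = -8
H (Maxine): max(8, -14) = 8
I (Maxine): max(-5, 1) = 1
J (Maxine): max(-1, 18) = 18
G (Minnie): min(8, 1, 18) = 1
B (Maxine): max(-8, 1) = 1
M (Maxine): max(7, -8) = 7
L (Minnie): min(7, -3, -1) = -3
O (Maxine): max(-6, -16, -6) = -6
N (Minnie): min(-6, 18, -8) = -8
K (Maxine): max(-3, -8, -4) = -3
Root (Minnie): min(1, -3, -5) = -5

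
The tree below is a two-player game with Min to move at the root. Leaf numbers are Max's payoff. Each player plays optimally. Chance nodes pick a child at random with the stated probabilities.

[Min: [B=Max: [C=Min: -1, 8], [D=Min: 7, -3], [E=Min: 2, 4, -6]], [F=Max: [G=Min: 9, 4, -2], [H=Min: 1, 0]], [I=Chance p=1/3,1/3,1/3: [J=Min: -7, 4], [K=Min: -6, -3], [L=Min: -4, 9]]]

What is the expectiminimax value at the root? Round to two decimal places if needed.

C (Min): min(-1, 8) = -1
D (Min): min(7, -3) = -3
E (Min): min(2, 4, -6) = -6
B (Max): max(-1, -3, -6) = -1
G (Min): min(9, 4, -2) = -2
H (Min): min(1, 0) = 0
F (Max): max(-2, 0) = 0
J (Min): min(-7, 4) = -7
K (Min): min(-6, -3) = -6
L (Min): min(-4, 9) = -4
I (Chance): 1/3·-7 + 1/3·-6 + 1/3·-4 = -5.67
Root (Min): min(-1, 0, -5.67) = -5.67

-5.67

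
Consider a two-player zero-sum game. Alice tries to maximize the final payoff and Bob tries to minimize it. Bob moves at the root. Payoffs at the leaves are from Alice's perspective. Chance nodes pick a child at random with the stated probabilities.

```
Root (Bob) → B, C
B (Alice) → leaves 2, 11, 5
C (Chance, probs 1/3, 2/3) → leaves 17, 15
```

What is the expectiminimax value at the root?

11

B (Alice): max(2, 11, 5) = 11
C (Chance): 1/3·17 + 2/3·15 = 15.67
Root (Bob): min(11, 15.67) = 11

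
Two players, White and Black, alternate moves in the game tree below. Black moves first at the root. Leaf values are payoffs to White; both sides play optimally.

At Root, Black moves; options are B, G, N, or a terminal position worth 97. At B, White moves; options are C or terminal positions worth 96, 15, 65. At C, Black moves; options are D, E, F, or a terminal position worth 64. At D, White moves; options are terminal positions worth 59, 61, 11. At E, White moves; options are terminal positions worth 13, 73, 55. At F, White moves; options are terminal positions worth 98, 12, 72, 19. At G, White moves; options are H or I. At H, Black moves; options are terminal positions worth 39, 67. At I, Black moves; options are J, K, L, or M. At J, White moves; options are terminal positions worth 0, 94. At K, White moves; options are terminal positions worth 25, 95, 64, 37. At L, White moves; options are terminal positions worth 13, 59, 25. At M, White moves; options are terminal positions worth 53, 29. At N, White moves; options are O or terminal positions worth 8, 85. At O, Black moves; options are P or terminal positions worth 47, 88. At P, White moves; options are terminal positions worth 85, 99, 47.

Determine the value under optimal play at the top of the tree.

D (White): max(59, 61, 11) = 61
E (White): max(13, 73, 55) = 73
F (White): max(98, 12, 72, 19) = 98
C (Black): min(61, 73, 98, 64) = 61
B (White): max(61, 96, 15, 65) = 96
H (Black): min(39, 67) = 39
J (White): max(0, 94) = 94
K (White): max(25, 95, 64, 37) = 95
L (White): max(13, 59, 25) = 59
M (White): max(53, 29) = 53
I (Black): min(94, 95, 59, 53) = 53
G (White): max(39, 53) = 53
P (White): max(85, 99, 47) = 99
O (Black): min(99, 47, 88) = 47
N (White): max(47, 8, 85) = 85
Root (Black): min(96, 53, 85, 97) = 53

53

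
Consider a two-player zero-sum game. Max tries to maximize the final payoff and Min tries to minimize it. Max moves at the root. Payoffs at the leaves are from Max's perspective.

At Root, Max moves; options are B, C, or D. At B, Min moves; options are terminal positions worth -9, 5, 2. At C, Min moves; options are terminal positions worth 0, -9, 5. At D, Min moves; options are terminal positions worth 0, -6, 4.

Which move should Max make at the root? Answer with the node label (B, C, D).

D

B (Min): min(-9, 5, 2) = -9
C (Min): min(0, -9, 5) = -9
D (Min): min(0, -6, 4) = -6
Root (Max): max(-9, -9, -6) = -6
Max picks the child with the highest value: D (value -6).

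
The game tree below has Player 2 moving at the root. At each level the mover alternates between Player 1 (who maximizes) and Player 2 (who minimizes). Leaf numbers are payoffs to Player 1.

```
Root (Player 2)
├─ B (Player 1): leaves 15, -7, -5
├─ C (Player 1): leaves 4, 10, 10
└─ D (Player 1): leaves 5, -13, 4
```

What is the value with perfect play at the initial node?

B (Player 1): max(15, -7, -5) = 15
C (Player 1): max(4, 10, 10) = 10
D (Player 1): max(5, -13, 4) = 5
Root (Player 2): min(15, 10, 5) = 5

5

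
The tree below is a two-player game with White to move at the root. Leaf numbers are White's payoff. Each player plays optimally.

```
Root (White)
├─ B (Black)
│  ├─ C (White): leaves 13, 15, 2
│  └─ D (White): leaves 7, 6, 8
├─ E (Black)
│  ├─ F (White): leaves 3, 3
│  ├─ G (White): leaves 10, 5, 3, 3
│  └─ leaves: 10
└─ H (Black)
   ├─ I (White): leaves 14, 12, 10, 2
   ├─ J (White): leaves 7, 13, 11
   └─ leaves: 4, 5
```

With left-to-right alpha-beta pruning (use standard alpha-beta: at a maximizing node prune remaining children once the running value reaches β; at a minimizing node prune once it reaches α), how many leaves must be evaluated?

16

C [α=-∞,β=+∞]: v=15
D [α=-∞,β=15]: v=8
B [α=-∞,β=+∞]: v=8
F [α=8,β=+∞]: v=3
E [α=8,β=+∞]: v=3 after child 1 ≤ α → α-cutoff, skip 2
I [α=8,β=+∞]: v=14
J [α=8,β=14]: v=13
H [α=8,β=+∞]: v=4 after child 3 ≤ α → α-cutoff, skip 1
Root [α=-∞,β=+∞]: v=8
Leaves evaluated: 16 of 22.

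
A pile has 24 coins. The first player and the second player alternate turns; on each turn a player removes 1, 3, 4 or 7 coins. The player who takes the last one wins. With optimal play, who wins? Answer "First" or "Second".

W/L table (W = player to move can force a win):
i:   0  1  2  3  4  5  6  7  8  9 10 11 12 13 14 15 16 17 18 19 20 21 22 23 24
     L  W  L  W  W  W  W  W  L  W  L  W  W  W  W  W  L  W  L  W  W  W  W  W  L
Position 24 is L, so the second player wins.

Second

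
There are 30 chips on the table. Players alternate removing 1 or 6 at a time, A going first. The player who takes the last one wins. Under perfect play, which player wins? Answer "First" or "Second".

Second

Compute winning (W) and losing (L) positions by backward induction:
i:   0  1  2  3  4  5  6  7  8  9 10 11 12 13 14 15 16 17 18 19 20 21 22 23 24 25 26 27 28 29 30
     L  W  L  W  L  W  W  L  W  L  W  L  W  W  L  W  L  W  L  W  W  L  W  L  W  L  W  W  L  W  L
Position 30 is L, so the second player wins.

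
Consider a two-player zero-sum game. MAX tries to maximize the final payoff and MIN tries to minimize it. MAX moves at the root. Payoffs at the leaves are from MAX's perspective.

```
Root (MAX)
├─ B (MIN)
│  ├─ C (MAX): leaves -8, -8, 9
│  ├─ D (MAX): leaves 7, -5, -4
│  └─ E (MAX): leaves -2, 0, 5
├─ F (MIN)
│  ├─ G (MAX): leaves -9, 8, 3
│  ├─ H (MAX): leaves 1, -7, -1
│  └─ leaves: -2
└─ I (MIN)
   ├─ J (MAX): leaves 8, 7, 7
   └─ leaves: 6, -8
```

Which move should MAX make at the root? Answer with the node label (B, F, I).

C (MAX): max(-8, -8, 9) = 9
D (MAX): max(7, -5, -4) = 7
E (MAX): max(-2, 0, 5) = 5
B (MIN): min(9, 7, 5) = 5
G (MAX): max(-9, 8, 3) = 8
H (MAX): max(1, -7, -1) = 1
F (MIN): min(8, 1, -2) = -2
J (MAX): max(8, 7, 7) = 8
I (MIN): min(8, 6, -8) = -8
Root (MAX): max(5, -2, -8) = 5
MAX picks the child with the highest value: B (value 5).

B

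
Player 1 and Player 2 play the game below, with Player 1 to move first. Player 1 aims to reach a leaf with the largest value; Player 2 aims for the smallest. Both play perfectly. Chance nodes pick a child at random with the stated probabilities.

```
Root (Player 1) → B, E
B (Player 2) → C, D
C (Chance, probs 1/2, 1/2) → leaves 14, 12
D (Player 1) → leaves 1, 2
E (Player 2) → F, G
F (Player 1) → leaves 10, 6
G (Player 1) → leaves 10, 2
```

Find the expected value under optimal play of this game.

10

C (Chance): 1/2·14 + 1/2·12 = 13
D (Player 1): max(1, 2) = 2
B (Player 2): min(13, 2) = 2
F (Player 1): max(10, 6) = 10
G (Player 1): max(10, 2) = 10
E (Player 2): min(10, 10) = 10
Root (Player 1): max(2, 10) = 10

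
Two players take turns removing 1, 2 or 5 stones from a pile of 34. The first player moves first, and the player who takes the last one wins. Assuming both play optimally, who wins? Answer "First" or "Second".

First

i:   0  1  2  3  4  5  6  7  8  9 10 11 12 13 14 15 16 17 18 19 20 21 22 23 24 25 26 27 28 29 30 31 32 33 34
     L  W  W  L  W  W  L  W  W  L  W  W  L  W  W  L  W  W  L  W  W  L  W  W  L  W  W  L  W  W  L  W  W  L  W
Position 34 is W, so the first player wins.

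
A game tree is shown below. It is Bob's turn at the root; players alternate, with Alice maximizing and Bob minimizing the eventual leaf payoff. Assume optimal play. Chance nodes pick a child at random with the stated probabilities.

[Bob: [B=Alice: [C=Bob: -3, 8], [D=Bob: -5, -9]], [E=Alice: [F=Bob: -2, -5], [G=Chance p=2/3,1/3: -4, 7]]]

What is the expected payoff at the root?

-3

C (Bob): min(-3, 8) = -3
D (Bob): min(-5, -9) = -9
B (Alice): max(-3, -9) = -3
F (Bob): min(-2, -5) = -5
G (Chance): 2/3·-4 + 1/3·7 = -0.33
E (Alice): max(-5, -0.33) = -0.33
Root (Bob): min(-3, -0.33) = -3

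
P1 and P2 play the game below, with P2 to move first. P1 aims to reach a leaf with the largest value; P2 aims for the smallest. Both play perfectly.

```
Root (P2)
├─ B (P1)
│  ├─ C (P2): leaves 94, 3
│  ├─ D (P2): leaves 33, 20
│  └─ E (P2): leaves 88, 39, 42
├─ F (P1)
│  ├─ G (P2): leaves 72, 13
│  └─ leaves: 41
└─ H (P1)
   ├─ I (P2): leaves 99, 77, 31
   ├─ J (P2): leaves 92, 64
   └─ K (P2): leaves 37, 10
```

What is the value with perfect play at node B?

39

C: min(94, 3) = 3
D: min(33, 20) = 20
E: min(88, 39, 42) = 39
B: max(3, 20, 39) = 39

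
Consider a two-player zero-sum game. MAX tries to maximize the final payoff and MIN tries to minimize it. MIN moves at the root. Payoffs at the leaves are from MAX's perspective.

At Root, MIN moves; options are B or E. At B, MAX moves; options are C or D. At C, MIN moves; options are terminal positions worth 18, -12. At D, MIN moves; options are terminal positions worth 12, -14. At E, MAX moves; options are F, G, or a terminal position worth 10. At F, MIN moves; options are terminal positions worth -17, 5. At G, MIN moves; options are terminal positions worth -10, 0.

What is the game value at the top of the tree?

-12

C (MIN): min(18, -12) = -12
D (MIN): min(12, -14) = -14
B (MAX): max(-12, -14) = -12
F (MIN): min(-17, 5) = -17
G (MIN): min(-10, 0) = -10
E (MAX): max(-17, -10, 10) = 10
Root (MIN): min(-12, 10) = -12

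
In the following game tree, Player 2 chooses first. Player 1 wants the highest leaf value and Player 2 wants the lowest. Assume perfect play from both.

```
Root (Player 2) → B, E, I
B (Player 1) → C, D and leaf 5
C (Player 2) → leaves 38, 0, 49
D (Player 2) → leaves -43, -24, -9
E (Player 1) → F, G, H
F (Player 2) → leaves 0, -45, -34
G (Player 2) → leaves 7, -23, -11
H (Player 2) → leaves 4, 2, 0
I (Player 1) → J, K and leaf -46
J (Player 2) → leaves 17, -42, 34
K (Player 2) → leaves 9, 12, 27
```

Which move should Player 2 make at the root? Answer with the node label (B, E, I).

E

C (Player 2): min(38, 0, 49) = 0
D (Player 2): min(-43, -24, -9) = -43
B (Player 1): max(0, -43, 5) = 5
F (Player 2): min(0, -45, -34) = -45
G (Player 2): min(7, -23, -11) = -23
H (Player 2): min(4, 2, 0) = 0
E (Player 1): max(-45, -23, 0) = 0
J (Player 2): min(17, -42, 34) = -42
K (Player 2): min(9, 12, 27) = 9
I (Player 1): max(-42, 9, -46) = 9
Root (Player 2): min(5, 0, 9) = 0
Player 2 picks the child with the lowest value: E (value 0).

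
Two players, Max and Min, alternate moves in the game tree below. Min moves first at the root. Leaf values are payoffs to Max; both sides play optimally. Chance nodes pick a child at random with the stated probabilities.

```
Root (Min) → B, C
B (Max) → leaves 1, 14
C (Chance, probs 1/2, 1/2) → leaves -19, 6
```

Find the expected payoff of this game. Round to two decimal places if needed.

-6.5

B (Max): max(1, 14) = 14
C (Chance): 1/2·-19 + 1/2·6 = -6.5
Root (Min): min(14, -6.5) = -6.5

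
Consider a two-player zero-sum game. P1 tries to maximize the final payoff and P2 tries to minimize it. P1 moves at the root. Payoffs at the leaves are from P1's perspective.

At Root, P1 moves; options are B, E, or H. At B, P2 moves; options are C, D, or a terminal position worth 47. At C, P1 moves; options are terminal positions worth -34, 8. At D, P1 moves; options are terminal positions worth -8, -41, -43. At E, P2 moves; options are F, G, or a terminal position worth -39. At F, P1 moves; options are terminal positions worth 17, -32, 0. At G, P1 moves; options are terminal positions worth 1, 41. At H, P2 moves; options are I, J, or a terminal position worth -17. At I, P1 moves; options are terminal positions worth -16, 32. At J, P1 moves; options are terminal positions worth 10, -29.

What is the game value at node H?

-17

I: max(-16, 32) = 32
J: max(10, -29) = 10
H: min(32, 10, -17) = -17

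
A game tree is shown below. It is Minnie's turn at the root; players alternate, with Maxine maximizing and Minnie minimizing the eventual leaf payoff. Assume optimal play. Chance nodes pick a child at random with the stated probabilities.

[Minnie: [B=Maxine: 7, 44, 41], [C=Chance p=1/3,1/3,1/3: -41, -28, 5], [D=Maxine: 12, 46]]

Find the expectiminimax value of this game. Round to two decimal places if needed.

-21.33

B (Maxine): max(7, 44, 41) = 44
C (Chance): 1/3·-41 + 1/3·-28 + 1/3·5 = -21.33
D (Maxine): max(12, 46) = 46
Root (Minnie): min(44, -21.33, 46) = -21.33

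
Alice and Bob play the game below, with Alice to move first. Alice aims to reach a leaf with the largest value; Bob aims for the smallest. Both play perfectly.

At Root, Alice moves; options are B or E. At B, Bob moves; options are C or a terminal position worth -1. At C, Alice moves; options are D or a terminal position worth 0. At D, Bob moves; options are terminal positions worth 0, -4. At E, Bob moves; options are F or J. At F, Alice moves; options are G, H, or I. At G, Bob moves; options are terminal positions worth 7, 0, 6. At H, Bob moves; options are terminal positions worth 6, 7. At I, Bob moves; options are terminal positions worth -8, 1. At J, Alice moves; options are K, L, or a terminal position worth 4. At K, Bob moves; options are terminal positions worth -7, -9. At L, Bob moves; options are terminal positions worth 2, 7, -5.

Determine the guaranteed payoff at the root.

D (Bob): min(0, -4) = -4
C (Alice): max(-4, 0) = 0
B (Bob): min(0, -1) = -1
G (Bob): min(7, 0, 6) = 0
H (Bob): min(6, 7) = 6
I (Bob): min(-8, 1) = -8
F (Alice): max(0, 6, -8) = 6
K (Bob): min(-7, -9) = -9
L (Bob): min(2, 7, -5) = -5
J (Alice): max(-9, -5, 4) = 4
E (Bob): min(6, 4) = 4
Root (Alice): max(-1, 4) = 4

4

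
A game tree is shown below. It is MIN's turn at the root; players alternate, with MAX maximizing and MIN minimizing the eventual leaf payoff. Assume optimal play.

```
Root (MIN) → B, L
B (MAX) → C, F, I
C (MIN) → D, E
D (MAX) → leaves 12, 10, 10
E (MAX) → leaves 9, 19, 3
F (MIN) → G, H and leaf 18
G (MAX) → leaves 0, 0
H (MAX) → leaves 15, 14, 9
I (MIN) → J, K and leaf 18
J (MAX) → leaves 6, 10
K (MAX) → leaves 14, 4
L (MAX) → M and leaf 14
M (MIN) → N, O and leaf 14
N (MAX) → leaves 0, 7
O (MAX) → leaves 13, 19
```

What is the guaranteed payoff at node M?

N: max(0, 7) = 7
O: max(13, 19) = 19
M: min(7, 19, 14) = 7

7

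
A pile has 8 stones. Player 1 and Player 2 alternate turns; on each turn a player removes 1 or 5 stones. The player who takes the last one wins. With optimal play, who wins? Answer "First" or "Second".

i:   0  1  2  3  4  5  6  7  8
     L  W  L  W  L  W  L  W  L
Position 8 is L, so the second player wins.

Second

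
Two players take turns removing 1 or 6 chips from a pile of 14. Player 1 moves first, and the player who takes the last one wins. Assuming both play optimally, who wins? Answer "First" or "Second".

Compute winning (W) and losing (L) positions by backward induction:
i:   0  1  2  3  4  5  6  7  8  9 10 11 12 13 14
     L  W  L  W  L  W  W  L  W  L  W  L  W  W  L
Position 14 is L, so the second player wins.

Second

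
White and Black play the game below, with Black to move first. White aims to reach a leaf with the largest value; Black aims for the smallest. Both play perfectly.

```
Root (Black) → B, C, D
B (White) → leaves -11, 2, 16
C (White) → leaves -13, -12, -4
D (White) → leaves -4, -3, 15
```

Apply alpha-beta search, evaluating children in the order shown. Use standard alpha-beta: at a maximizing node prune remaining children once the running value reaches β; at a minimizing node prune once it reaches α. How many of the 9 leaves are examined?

7

B [α=-∞,β=+∞]: v=16
C [α=-∞,β=16]: v=-4
D [α=-∞,β=-4]: v=-4 after child 1 ≥ β → β-cutoff, skip 2
Root [α=-∞,β=+∞]: v=-4
Leaves evaluated: 7 of 9.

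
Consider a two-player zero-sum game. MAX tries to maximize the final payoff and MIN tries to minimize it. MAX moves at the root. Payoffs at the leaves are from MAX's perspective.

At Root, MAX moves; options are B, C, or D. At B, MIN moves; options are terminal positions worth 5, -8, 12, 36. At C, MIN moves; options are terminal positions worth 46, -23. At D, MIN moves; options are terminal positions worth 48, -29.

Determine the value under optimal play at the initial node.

B (MIN): min(5, -8, 12, 36) = -8
C (MIN): min(46, -23) = -23
D (MIN): min(48, -29) = -29
Root (MAX): max(-8, -23, -29) = -8

-8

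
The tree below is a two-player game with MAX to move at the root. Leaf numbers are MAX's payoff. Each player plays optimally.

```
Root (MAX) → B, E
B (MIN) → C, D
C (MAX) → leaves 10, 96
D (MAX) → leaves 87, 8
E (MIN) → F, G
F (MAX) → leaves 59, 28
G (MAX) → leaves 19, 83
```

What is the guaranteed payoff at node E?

59

F: max(59, 28) = 59
G: max(19, 83) = 83
E: min(59, 83) = 59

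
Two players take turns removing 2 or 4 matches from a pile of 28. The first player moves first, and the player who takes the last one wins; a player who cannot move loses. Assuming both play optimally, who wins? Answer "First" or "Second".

Compute winning (W) and losing (L) positions by backward induction:
i:   0  1  2  3  4  5  6  7  8  9 10 11 12 13 14 15 16 17 18 19 20 21 22 23 24 25 26 27 28
     L  L  W  W  W  W  L  L  W  W  W  W  L  L  W  W  W  W  L  L  W  W  W  W  L  L  W  W  W
Position 28 is W, so the first player wins.

First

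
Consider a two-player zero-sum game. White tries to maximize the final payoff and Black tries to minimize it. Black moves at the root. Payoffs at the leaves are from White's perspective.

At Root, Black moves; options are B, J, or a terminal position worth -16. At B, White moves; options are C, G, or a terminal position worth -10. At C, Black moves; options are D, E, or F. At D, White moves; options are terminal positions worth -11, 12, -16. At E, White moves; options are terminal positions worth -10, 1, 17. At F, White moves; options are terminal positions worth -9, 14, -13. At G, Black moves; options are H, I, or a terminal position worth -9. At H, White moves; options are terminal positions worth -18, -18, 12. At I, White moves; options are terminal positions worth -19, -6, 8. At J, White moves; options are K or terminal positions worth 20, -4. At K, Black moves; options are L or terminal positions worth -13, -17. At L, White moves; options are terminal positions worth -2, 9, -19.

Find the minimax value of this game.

D (White): max(-11, 12, -16) = 12
E (White): max(-10, 1, 17) = 17
F (White): max(-9, 14, -13) = 14
C (Black): min(12, 17, 14) = 12
H (White): max(-18, -18, 12) = 12
I (White): max(-19, -6, 8) = 8
G (Black): min(12, 8, -9) = -9
B (White): max(12, -9, -10) = 12
L (White): max(-2, 9, -19) = 9
K (Black): min(9, -13, -17) = -17
J (White): max(-17, 20, -4) = 20
Root (Black): min(12, 20, -16) = -16

-16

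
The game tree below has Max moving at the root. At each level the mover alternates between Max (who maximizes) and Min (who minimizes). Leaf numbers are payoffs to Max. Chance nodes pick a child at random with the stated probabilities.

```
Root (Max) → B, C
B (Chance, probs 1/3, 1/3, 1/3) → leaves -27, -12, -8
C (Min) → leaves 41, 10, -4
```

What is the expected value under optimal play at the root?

-4

B (Chance): 1/3·-27 + 1/3·-12 + 1/3·-8 = -15.67
C (Min): min(41, 10, -4) = -4
Root (Max): max(-15.67, -4) = -4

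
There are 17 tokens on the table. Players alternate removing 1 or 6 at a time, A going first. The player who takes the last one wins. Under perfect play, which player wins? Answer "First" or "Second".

First

Compute winning (W) and losing (L) positions by backward induction:
i:   0  1  2  3  4  5  6  7  8  9 10 11 12 13 14 15 16 17
     L  W  L  W  L  W  W  L  W  L  W  L  W  W  L  W  L  W
Position 17 is W, so the first player wins.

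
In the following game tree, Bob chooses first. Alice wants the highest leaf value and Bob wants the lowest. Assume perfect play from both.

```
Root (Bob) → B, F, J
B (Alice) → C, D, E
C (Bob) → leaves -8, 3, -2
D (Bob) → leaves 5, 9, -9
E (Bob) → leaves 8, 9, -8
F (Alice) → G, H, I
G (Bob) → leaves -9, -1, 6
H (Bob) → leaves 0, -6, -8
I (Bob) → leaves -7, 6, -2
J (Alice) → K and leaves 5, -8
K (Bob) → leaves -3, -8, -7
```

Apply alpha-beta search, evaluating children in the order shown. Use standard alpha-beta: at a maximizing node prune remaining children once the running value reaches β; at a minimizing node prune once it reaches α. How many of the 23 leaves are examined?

C [α=-∞,β=+∞]: v=-8
D [α=-8,β=+∞]: v=-9
E [α=-8,β=+∞]: v=-8
B [α=-∞,β=+∞]: v=-8
G [α=-∞,β=-8]: v=-9
H [α=-9,β=-8]: v=-8
F [α=-∞,β=-8]: v=-8 after child 2 ≥ β → β-cutoff, skip 1
K [α=-∞,β=-8]: v=-8
J [α=-∞,β=-8]: v=-8 after child 1 ≥ β → β-cutoff, skip 2
Root [α=-∞,β=+∞]: v=-8
Leaves evaluated: 18 of 23.

18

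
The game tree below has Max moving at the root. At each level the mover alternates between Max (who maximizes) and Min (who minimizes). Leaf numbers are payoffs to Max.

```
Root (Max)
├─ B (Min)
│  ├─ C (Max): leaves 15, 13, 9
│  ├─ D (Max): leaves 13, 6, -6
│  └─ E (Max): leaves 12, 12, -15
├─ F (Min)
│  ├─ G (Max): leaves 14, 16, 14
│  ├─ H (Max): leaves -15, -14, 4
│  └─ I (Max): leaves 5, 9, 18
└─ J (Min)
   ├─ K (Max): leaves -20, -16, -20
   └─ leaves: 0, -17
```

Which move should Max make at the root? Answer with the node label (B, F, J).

C (Max): max(15, 13, 9) = 15
D (Max): max(13, 6, -6) = 13
E (Max): max(12, 12, -15) = 12
B (Min): min(15, 13, 12) = 12
G (Max): max(14, 16, 14) = 16
H (Max): max(-15, -14, 4) = 4
I (Max): max(5, 9, 18) = 18
F (Min): min(16, 4, 18) = 4
K (Max): max(-20, -16, -20) = -16
J (Min): min(-16, 0, -17) = -17
Root (Max): max(12, 4, -17) = 12
Max picks the child with the highest value: B (value 12).

B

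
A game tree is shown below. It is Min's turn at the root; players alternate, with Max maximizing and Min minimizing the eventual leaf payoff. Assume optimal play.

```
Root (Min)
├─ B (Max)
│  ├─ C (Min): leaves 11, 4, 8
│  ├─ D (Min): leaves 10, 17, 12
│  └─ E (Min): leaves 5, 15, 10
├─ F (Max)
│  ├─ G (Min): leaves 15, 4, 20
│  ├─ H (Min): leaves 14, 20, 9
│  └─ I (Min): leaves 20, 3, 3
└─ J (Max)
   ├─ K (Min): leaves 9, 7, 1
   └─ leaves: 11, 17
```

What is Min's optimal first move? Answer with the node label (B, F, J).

F

C (Min): min(11, 4, 8) = 4
D (Min): min(10, 17, 12) = 10
E (Min): min(5, 15, 10) = 5
B (Max): max(4, 10, 5) = 10
G (Min): min(15, 4, 20) = 4
H (Min): min(14, 20, 9) = 9
I (Min): min(20, 3, 3) = 3
F (Max): max(4, 9, 3) = 9
K (Min): min(9, 7, 1) = 1
J (Max): max(1, 11, 17) = 17
Root (Min): min(10, 9, 17) = 9
Min picks the child with the lowest value: F (value 9).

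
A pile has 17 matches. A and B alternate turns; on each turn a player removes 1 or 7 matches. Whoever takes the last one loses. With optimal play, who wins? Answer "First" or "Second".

i:   0  1  2  3  4  5  6  7  8  9 10 11 12 13 14 15 16 17
     W  L  W  L  W  L  W  L  W  L  W  L  W  L  W  L  W  L
Position 17 is L, so the second player wins.

Second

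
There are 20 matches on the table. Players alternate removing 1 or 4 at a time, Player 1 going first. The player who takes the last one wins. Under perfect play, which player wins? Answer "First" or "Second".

Positions where the player to move wins (W) vs loses (L):
i:   0  1  2  3  4  5  6  7  8  9 10 11 12 13 14 15 16 17 18 19 20
     L  W  L  W  W  L  W  L  W  W  L  W  L  W  W  L  W  L  W  W  L
Position 20 is L, so the second player wins.

Second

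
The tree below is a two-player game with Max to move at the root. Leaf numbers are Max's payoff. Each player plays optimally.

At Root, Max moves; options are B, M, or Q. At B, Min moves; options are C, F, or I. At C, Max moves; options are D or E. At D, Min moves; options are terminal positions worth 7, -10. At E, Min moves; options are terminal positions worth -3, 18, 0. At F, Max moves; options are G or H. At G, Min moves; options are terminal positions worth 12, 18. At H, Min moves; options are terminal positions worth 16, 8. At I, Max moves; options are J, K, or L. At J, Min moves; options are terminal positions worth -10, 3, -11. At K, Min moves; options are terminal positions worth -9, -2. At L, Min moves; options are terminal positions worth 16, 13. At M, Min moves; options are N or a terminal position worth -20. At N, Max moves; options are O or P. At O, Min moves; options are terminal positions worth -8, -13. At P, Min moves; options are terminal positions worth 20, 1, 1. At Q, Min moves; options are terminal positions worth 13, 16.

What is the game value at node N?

1

O: min(-8, -13) = -13
P: min(20, 1, 1) = 1
N: max(-13, 1) = 1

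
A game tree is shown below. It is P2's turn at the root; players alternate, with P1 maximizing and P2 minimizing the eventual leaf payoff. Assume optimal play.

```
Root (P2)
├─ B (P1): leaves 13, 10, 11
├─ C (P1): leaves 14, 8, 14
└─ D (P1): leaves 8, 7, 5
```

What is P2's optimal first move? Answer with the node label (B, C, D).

B (P1): max(13, 10, 11) = 13
C (P1): max(14, 8, 14) = 14
D (P1): max(8, 7, 5) = 8
Root (P2): min(13, 14, 8) = 8
P2 picks the child with the lowest value: D (value 8).

D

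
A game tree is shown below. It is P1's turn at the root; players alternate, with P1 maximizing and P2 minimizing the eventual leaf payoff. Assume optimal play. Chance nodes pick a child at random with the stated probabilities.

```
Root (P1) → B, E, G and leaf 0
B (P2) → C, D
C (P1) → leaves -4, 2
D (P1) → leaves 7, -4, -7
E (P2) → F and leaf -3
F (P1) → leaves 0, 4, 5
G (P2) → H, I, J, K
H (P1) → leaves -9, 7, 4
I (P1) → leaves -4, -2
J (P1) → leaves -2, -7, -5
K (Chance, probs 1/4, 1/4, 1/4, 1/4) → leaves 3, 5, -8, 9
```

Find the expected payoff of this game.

C (P1): max(-4, 2) = 2
D (P1): max(7, -4, -7) = 7
B (P2): min(2, 7) = 2
F (P1): max(0, 4, 5) = 5
E (P2): min(5, -3) = -3
H (P1): max(-9, 7, 4) = 7
I (P1): max(-4, -2) = -2
J (P1): max(-2, -7, -5) = -2
K (Chance): 1/4·3 + 1/4·5 + 1/4·-8 + 1/4·9 = 2.25
G (P2): min(7, -2, -2, 2.25) = -2
Root (P1): max(2, -3, -2, 0) = 2

2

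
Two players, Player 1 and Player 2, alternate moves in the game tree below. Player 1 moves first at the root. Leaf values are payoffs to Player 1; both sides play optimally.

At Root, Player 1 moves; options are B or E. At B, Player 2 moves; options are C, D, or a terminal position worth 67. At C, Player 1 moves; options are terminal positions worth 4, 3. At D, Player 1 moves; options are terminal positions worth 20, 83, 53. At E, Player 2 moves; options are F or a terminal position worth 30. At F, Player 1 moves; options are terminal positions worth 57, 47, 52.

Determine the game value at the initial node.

C (Player 1): max(4, 3) = 4
D (Player 1): max(20, 83, 53) = 83
B (Player 2): min(4, 83, 67) = 4
F (Player 1): max(57, 47, 52) = 57
E (Player 2): min(57, 30) = 30
Root (Player 1): max(4, 30) = 30

30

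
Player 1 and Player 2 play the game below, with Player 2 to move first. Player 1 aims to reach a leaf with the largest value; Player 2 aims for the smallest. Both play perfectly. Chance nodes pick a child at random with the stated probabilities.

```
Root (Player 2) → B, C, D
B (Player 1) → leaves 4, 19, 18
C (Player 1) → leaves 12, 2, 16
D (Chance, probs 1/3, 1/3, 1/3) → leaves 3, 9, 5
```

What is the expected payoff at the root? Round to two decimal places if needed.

B (Player 1): max(4, 19, 18) = 19
C (Player 1): max(12, 2, 16) = 16
D (Chance): 1/3·3 + 1/3·9 + 1/3·5 = 5.67
Root (Player 2): min(19, 16, 5.67) = 5.67

5.67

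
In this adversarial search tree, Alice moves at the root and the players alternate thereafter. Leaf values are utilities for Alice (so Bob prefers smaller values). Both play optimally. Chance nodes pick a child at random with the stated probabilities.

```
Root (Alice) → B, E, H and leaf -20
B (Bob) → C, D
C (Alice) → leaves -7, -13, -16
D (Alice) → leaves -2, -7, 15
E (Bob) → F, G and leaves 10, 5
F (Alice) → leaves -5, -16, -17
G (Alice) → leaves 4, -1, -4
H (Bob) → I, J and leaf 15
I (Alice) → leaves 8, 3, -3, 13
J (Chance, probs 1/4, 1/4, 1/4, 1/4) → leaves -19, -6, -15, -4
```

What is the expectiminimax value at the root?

C (Alice): max(-7, -13, -16) = -7
D (Alice): max(-2, -7, 15) = 15
B (Bob): min(-7, 15) = -7
F (Alice): max(-5, -16, -17) = -5
G (Alice): max(4, -1, -4) = 4
E (Bob): min(-5, 4, 10, 5) = -5
I (Alice): max(8, 3, -3, 13) = 13
J (Chance): 1/4·-19 + 1/4·-6 + 1/4·-15 + 1/4·-4 = -11
H (Bob): min(13, -11, 15) = -11
Root (Alice): max(-7, -5, -11, -20) = -5

-5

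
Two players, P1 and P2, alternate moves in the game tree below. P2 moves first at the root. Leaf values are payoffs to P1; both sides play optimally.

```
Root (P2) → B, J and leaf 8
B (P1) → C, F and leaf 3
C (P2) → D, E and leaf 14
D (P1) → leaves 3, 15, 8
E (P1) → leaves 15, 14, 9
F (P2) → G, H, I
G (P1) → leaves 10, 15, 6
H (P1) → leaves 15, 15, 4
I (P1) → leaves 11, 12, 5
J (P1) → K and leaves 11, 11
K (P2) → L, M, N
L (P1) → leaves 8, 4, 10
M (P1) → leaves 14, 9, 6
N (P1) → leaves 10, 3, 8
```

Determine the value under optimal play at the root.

D (P1): max(3, 15, 8) = 15
E (P1): max(15, 14, 9) = 15
C (P2): min(15, 15, 14) = 14
G (P1): max(10, 15, 6) = 15
H (P1): max(15, 15, 4) = 15
I (P1): max(11, 12, 5) = 12
F (P2): min(15, 15, 12) = 12
B (P1): max(14, 12, 3) = 14
L (P1): max(8, 4, 10) = 10
M (P1): max(14, 9, 6) = 14
N (P1): max(10, 3, 8) = 10
K (P2): min(10, 14, 10) = 10
J (P1): max(10, 11, 11) = 11
Root (P2): min(14, 11, 8) = 8

8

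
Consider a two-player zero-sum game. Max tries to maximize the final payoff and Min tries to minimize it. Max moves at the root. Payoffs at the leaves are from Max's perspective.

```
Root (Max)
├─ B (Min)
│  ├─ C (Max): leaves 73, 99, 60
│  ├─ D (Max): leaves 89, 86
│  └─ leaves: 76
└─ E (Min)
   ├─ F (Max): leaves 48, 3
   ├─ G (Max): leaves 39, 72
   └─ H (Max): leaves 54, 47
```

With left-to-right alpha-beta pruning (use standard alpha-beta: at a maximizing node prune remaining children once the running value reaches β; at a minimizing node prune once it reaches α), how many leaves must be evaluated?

C [α=-∞,β=+∞]: v=99
D [α=-∞,β=99]: v=89
B [α=-∞,β=+∞]: v=76
F [α=76,β=+∞]: v=48
E [α=76,β=+∞]: v=48 after child 1 ≤ α → α-cutoff, skip 2
Root [α=-∞,β=+∞]: v=76
Leaves evaluated: 8 of 12.

8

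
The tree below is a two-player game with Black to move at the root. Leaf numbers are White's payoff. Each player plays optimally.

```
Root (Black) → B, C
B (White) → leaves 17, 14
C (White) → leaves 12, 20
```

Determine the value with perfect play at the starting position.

B (White): max(17, 14) = 17
C (White): max(12, 20) = 20
Root (Black): min(17, 20) = 17

17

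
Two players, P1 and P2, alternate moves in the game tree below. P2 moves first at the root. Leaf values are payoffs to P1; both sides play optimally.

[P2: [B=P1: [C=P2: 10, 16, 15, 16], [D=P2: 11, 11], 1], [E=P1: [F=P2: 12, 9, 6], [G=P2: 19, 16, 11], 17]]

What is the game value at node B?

11

C: min(10, 16, 15, 16) = 10
D: min(11, 11) = 11
B: max(10, 11, 1) = 11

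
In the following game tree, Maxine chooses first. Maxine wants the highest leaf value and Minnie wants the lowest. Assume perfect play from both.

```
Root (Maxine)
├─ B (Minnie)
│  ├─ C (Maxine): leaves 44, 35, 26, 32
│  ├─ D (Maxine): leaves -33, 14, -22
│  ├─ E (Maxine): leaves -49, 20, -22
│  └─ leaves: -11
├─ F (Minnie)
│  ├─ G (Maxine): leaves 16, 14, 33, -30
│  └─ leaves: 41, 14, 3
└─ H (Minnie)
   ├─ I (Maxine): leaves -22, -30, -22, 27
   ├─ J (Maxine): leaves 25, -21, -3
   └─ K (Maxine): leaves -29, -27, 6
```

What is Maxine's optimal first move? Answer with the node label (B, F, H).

C (Maxine): max(44, 35, 26, 32) = 44
D (Maxine): max(-33, 14, -22) = 14
E (Maxine): max(-49, 20, -22) = 20
B (Minnie): min(44, 14, 20, -11) = -11
G (Maxine): max(16, 14, 33, -30) = 33
F (Minnie): min(33, 41, 14, 3) = 3
I (Maxine): max(-22, -30, -22, 27) = 27
J (Maxine): max(25, -21, -3) = 25
K (Maxine): max(-29, -27, 6) = 6
H (Minnie): min(27, 25, 6) = 6
Root (Maxine): max(-11, 3, 6) = 6
Maxine picks the child with the highest value: H (value 6).

H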